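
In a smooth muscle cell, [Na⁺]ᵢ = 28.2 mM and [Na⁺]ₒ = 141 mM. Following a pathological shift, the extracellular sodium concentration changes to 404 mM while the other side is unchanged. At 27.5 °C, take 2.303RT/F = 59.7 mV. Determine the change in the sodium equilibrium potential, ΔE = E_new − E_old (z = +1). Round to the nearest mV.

27 mV

E_old = (59.7/1)·log₁₀(141/28.2) = 41.73 mV
E_new = (59.7/1)·log₁₀(404/28.2) = 69.02 mV
ΔE = 69.02 − (41.73) = 27.29 mV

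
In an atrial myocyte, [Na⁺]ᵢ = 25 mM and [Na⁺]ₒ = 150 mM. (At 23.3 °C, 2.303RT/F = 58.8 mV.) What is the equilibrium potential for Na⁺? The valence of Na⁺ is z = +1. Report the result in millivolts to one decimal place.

45.8 mV

E = (58.8/z) · log₁₀([Na⁺]_out/[Na⁺]_in) with z = +1.
= (58.8/1) · log₁₀(150/25) = 58.80 · log₁₀(6)
= 58.80 · (0.7782) = 45.76 mV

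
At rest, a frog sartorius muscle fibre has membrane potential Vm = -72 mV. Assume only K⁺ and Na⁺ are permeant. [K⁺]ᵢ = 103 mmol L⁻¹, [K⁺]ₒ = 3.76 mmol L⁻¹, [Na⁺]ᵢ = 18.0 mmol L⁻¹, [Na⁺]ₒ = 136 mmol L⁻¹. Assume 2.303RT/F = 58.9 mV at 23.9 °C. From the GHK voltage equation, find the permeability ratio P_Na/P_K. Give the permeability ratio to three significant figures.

Let α = P_Na/P_K. GHK: Vm = 58.9·log₁₀[(Kₒ + α·Naₒ)/(Kᵢ + α·Naᵢ)].
10^(Vm/58.9) = 10^(-72.0/58.9) = 0.059922
So 0.059922·(Kᵢ + α·Naᵢ) = Kₒ + α·Naₒ → α = (0.059922·103.0 − 3.76) / (136.0 − 0.059922·18.0)
α = (6.172 − 3.76) / (136.0 − 1.079) = 2.412/134.9 = 0.01788

0.0179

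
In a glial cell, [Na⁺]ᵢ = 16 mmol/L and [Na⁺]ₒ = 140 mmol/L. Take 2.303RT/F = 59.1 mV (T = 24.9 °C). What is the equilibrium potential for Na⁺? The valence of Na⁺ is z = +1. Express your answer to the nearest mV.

E = (59.1/z) · log₁₀([Na⁺]_out/[Na⁺]_in) with z = +1.
= (59.1/1) · log₁₀(140/16) = 59.10 · log₁₀(8.75)
= 59.10 · (0.9420) = 55.67 mV

56 mV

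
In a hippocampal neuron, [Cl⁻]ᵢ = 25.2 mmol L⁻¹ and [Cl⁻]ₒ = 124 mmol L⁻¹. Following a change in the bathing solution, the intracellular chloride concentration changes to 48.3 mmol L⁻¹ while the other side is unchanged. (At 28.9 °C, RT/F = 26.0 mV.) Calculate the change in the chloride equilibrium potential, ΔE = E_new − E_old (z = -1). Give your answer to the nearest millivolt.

E_old = (26.0/-1)·ln(124/25.2) = -41.43 mV
E_new = (26.0/-1)·ln(124/48.3) = -24.51 mV
ΔE = -24.51 − (-41.43) = 16.92 mV

17 mV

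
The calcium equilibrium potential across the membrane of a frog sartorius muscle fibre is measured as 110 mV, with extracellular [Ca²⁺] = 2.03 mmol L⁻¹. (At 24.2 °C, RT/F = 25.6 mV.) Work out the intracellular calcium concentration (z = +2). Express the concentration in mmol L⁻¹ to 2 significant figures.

0.00038 mmol L⁻¹

Nernst: E = (25.6/2) · ln([out]/[in]), so ln([out]/[in]) = 110.0 × 2 / 25.6 = 8.5938.
[out]/[in] = e^(8.5938) = 5398.
[in] = 2.03 / 5398 = 0.0003761 mmol L⁻¹.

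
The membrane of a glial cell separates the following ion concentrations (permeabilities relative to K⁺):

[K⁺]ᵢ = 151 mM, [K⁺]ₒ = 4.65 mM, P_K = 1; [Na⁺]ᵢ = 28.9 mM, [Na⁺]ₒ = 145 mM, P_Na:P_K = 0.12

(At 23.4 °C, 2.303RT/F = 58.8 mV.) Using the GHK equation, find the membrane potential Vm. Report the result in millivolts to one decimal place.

-49.7 mV

Vm = 58.8 · log₁₀[(Σ P·[cation]ₒ + Σ P·[anion]ᵢ) / (Σ P·[cation]ᵢ + Σ P·[anion]ₒ)]
Numerator = 1×4.65 + 0.12×145 = 22.05
Denominator = 1×151 + 0.12×28.9 = 154.5
Vm = 58.8 · log₁₀(0.14275) = 58.8 × (-0.8454) = -49.71 mV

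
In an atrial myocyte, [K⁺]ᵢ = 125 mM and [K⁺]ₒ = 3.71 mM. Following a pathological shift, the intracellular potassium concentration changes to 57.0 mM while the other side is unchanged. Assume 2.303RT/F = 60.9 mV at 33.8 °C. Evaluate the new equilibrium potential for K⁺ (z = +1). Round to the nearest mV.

-72 mV

After the shift: [K⁺]_out = 3.71, [K⁺]_in = 57.0 mM.
E_new = (60.9/1)·log₁₀(3.71/57.0) = 60.90 · (-1.1865) = -72.26 mV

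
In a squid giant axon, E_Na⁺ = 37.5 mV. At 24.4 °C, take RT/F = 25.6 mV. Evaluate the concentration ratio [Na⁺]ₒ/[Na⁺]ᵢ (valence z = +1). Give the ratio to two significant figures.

ln([out]/[in]) = E·z/(25.6) = 37.5 × 1 / 25.6 = 1.4648
[out]/[in] = e^(1.4648) = 4.327

4.3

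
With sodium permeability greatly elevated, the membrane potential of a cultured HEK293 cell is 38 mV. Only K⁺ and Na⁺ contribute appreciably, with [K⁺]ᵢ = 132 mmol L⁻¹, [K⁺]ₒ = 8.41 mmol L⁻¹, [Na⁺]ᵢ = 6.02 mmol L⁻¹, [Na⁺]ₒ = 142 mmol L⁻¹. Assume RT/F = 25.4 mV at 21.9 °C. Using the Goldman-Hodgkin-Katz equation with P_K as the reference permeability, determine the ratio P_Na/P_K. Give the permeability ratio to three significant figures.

Let α = P_Na/P_K. GHK: Vm = 25.4·ln[(Kₒ + α·Naₒ)/(Kᵢ + α·Naᵢ)].
e^(Vm/25.4) = e^(38.0/25.4) = 4.4641
So 4.4641·(Kᵢ + α·Naᵢ) = Kₒ + α·Naₒ → α = (4.4641·132.0 − 8.41) / (142.0 − 4.4641·6.02)
α = (589.3 − 8.41) / (142.0 − 26.87) = 580.8/115.1 = 5.045

5.05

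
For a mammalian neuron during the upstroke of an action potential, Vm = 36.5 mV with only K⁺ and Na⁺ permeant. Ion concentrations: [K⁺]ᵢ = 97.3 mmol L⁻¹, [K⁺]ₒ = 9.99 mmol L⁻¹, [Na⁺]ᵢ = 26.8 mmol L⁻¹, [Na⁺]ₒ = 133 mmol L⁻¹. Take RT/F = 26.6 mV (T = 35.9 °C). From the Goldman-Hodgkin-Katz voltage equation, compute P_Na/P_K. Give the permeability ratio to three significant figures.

Let α = P_Na/P_K. GHK: Vm = 26.6·ln[(Kₒ + α·Naₒ)/(Kᵢ + α·Naᵢ)].
e^(Vm/26.6) = e^(36.5/26.6) = 3.9439
So 3.9439·(Kᵢ + α·Naᵢ) = Kₒ + α·Naₒ → α = (3.9439·97.3 − 9.99) / (133.0 − 3.9439·26.8)
α = (383.7 − 9.99) / (133.0 − 105.7) = 373.8/27.3 = 13.69

13.7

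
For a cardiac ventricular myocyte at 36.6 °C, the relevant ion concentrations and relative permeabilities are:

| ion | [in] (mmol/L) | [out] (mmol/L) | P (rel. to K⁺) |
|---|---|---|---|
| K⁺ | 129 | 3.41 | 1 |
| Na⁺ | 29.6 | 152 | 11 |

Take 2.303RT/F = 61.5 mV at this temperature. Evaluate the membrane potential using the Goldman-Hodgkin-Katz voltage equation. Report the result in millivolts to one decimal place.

34.8 mV

Vm = 61.5 · log₁₀[(Σ P·[cation]ₒ + Σ P·[anion]ᵢ) / (Σ P·[cation]ᵢ + Σ P·[anion]ₒ)]
Numerator = 1×3.41 + 11×152 = 1675
Denominator = 1×129 + 11×29.6 = 454.6
Vm = 61.5 · log₁₀(3.6855) = 61.5 × (0.5665) = 34.84 mV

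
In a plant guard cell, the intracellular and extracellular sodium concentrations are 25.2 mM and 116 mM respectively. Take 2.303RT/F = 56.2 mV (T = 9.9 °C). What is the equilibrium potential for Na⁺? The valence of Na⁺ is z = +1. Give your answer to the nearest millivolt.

37 mV

E = (56.2/z) · log₁₀([Na⁺]_out/[Na⁺]_in) with z = +1.
= (56.2/1) · log₁₀(116/25.2) = 56.20 · log₁₀(4.603)
= 56.20 · (0.6631) = 37.26 mV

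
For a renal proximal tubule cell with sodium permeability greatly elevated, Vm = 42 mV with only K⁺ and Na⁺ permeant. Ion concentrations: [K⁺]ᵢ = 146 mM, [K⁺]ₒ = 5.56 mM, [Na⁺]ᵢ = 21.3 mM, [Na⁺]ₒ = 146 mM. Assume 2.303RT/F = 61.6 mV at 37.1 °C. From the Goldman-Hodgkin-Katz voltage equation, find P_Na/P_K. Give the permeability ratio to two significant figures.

16

Let α = P_Na/P_K. GHK: Vm = 61.6·log₁₀[(Kₒ + α·Naₒ)/(Kᵢ + α·Naᵢ)].
10^(Vm/61.6) = 10^(42.0/61.6) = 4.8064
So 4.8064·(Kᵢ + α·Naᵢ) = Kₒ + α·Naₒ → α = (4.8064·146.0 − 5.56) / (146.0 − 4.8064·21.3)
α = (701.7 − 5.56) / (146.0 − 102.4) = 696.2/43.62 = 15.96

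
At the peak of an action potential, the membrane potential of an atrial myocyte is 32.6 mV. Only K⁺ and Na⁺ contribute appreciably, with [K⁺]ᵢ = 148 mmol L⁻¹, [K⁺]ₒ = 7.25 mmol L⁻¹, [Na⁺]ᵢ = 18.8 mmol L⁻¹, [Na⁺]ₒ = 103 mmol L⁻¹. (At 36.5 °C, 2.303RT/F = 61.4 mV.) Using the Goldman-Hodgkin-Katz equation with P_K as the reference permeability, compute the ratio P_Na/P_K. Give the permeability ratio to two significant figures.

Let α = P_Na/P_K. GHK: Vm = 61.4·log₁₀[(Kₒ + α·Naₒ)/(Kᵢ + α·Naᵢ)].
10^(Vm/61.4) = 10^(32.6/61.4) = 3.3958
So 3.3958·(Kᵢ + α·Naᵢ) = Kₒ + α·Naₒ → α = (3.3958·148.0 − 7.25) / (103.0 − 3.3958·18.8)
α = (502.6 − 7.25) / (103.0 − 63.84) = 495.3/39.16 = 12.65

13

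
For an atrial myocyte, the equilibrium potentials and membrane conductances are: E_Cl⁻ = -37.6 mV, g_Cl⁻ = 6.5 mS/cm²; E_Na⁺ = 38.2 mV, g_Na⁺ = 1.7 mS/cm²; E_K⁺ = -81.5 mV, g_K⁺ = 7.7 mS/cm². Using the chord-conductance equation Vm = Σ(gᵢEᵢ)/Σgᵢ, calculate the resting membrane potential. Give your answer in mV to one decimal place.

Σ gᵢEᵢ = 6.5·(-37.6) + 1.7·(38.2) + 7.7·(-81.5) = -807.01
Σ gᵢ = 6.5 + 1.7 + 7.7 = 15.9
Vm = -807.01 / 15.9 = -50.76 mV

-50.8 mV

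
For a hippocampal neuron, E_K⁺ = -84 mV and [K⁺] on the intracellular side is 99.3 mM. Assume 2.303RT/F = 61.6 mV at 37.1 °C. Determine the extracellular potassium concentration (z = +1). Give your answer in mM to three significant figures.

4.30 mM

Nernst: E = (61.6/1) · log₁₀([out]/[in]), so log₁₀([out]/[in]) = -84.0 × 1 / 61.6 = -1.3636.
[out]/[in] = 10^(-1.3636) = 0.04329.
[out] = 0.04329 × 99.3 = 4.298 mM.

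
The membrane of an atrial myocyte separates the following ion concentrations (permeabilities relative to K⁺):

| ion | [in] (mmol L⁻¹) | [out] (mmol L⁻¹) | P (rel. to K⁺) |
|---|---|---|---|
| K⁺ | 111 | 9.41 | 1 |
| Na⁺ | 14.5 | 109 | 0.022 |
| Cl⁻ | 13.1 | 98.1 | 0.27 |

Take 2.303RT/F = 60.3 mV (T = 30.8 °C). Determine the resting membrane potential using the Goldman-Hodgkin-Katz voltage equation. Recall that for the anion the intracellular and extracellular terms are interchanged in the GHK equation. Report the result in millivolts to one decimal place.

-57.5 mV

Vm = 60.3 · log₁₀[(Σ P·[cation]ₒ + Σ P·[anion]ᵢ) / (Σ P·[cation]ᵢ + Σ P·[anion]ₒ)]
Numerator = 1×9.41 + 0.022×109 + 0.27×13.1 = 15.34
Denominator = 1×111 + 0.022×14.5 + 0.27×98.1 = 137.8
Vm = 60.3 · log₁₀(0.11135) = 60.3 × (-0.9533) = -57.48 mV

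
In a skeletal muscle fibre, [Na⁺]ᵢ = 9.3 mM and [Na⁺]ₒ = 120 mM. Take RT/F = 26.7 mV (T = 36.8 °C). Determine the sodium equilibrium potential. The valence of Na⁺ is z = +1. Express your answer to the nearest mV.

E = (26.7/z) · ln([Na⁺]_out/[Na⁺]_in) with z = +1.
= (26.7/1) · ln(120/9.3) = 26.70 · ln(12.9)
= 26.70 · (2.5575) = 68.28 mV

68 mV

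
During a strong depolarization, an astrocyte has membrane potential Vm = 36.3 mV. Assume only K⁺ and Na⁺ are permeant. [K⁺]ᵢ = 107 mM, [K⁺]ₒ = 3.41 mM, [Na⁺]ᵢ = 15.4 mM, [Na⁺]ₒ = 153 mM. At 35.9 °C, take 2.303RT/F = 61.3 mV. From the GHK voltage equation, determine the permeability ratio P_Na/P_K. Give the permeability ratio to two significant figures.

4.5

Let α = P_Na/P_K. GHK: Vm = 61.3·log₁₀[(Kₒ + α·Naₒ)/(Kᵢ + α·Naᵢ)].
10^(Vm/61.3) = 10^(36.3/61.3) = 3.9099
So 3.9099·(Kᵢ + α·Naᵢ) = Kₒ + α·Naₒ → α = (3.9099·107.0 − 3.41) / (153.0 − 3.9099·15.4)
α = (418.4 − 3.41) / (153.0 − 60.21) = 415/92.79 = 4.472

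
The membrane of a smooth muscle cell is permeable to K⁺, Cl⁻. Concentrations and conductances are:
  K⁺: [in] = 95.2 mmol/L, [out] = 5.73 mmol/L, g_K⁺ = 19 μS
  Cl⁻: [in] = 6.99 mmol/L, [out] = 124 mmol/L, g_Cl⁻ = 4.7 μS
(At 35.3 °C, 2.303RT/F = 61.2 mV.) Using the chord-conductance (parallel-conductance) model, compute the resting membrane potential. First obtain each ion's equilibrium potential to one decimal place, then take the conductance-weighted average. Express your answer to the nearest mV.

E_K⁺ = (61.2/1)·log₁₀(5.73/95.2) = -74.7 mV
E_Cl⁻ = (61.2/-1)·log₁₀(124/6.99) = -76.4 mV
Vm = (Σ gᵢEᵢ)/(Σ gᵢ) = (19·-74.7 + 4.7·-76.4) / (19 + 4.7)
= -1778.38 / 23.7 = -75.04 mV

-75 mV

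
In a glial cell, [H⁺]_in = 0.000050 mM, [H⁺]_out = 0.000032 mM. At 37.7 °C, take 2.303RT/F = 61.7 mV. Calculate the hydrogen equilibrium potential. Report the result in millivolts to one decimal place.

E = (61.7/z) · log₁₀([H⁺]_out/[H⁺]_in) with z = +1.
= (61.7/1) · log₁₀(0.000032/0.000050) = 61.70 · log₁₀(0.64)
= 61.70 · (-0.1938) = -11.96 mV

-12.0 mV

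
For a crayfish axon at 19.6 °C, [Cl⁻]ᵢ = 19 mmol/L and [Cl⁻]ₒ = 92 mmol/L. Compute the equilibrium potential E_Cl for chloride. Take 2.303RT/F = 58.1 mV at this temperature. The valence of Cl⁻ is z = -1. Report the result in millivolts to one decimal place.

E = (58.1/z) · log₁₀([Cl⁻]_out/[Cl⁻]_in) with z = -1.
For an anion, dividing by z = -1 reverses the sign.
= (58.1/-1) · log₁₀(92/19) = -58.10 · log₁₀(4.842)
= -58.10 · (0.6850) = -39.80 mV

-39.8 mV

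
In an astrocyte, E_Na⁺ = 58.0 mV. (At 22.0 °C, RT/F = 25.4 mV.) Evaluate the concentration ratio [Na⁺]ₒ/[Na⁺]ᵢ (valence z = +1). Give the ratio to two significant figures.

9.8

ln([out]/[in]) = E·z/(25.4) = 58.0 × 1 / 25.4 = 2.2835
[out]/[in] = e^(2.2835) = 9.811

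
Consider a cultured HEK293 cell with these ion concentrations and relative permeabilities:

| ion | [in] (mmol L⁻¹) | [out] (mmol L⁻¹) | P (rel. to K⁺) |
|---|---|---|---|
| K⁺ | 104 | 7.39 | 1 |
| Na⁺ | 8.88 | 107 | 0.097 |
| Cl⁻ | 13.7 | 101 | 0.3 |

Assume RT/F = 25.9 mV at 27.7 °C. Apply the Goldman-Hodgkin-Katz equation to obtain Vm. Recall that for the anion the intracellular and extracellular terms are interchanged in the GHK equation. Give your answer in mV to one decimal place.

-47.2 mV

Vm = 25.9 · ln[(Σ P·[cation]ₒ + Σ P·[anion]ᵢ) / (Σ P·[cation]ᵢ + Σ P·[anion]ₒ)]
Numerator = 1×7.39 + 0.097×107 + 0.3×13.7 = 21.88
Denominator = 1×104 + 0.097×8.88 + 0.3×101 = 135.2
Vm = 25.9 · ln(0.16187) = 25.9 × (-1.8209) = -47.16 mV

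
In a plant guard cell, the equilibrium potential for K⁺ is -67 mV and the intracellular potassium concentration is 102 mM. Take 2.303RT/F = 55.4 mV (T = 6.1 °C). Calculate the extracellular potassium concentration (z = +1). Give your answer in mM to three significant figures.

6.30 mM

Nernst: E = (55.4/1) · log₁₀([out]/[in]), so log₁₀([out]/[in]) = -67.0 × 1 / 55.4 = -1.2094.
[out]/[in] = 10^(-1.2094) = 0.06175.
[out] = 0.06175 × 102 = 6.298 mM.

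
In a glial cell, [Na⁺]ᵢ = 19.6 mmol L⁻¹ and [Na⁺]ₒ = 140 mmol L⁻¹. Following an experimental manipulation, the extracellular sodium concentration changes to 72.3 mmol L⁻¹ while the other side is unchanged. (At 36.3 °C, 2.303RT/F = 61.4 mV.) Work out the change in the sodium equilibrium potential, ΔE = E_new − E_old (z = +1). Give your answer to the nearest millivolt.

E_old = (61.4/1)·log₁₀(140/19.6) = 52.43 mV
E_new = (61.4/1)·log₁₀(72.3/19.6) = 34.81 mV
ΔE = 34.81 − (52.43) = -17.62 mV

-18 mV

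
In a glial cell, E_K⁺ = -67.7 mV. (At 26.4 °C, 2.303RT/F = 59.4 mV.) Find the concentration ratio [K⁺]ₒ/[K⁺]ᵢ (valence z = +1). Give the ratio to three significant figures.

log₁₀([out]/[in]) = E·z/(59.4) = -67.7 × 1 / 59.4 = -1.1397
[out]/[in] = 10^(-1.1397) = 0.07249

0.0725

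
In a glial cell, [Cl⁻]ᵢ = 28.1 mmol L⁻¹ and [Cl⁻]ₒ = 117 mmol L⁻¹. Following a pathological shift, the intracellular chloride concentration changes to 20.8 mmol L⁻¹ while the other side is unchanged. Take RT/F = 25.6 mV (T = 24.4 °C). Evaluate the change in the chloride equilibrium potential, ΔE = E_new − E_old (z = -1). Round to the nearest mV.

E_old = (25.6/-1)·ln(117/28.1) = -36.52 mV
E_new = (25.6/-1)·ln(117/20.8) = -44.22 mV
ΔE = -44.22 − (-36.52) = -7.70 mV

-8 mV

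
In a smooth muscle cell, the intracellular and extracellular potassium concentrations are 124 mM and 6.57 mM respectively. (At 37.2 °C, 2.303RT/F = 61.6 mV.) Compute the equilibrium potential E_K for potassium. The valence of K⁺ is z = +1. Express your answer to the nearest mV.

-79 mV

E = (61.6/z) · log₁₀([K⁺]_out/[K⁺]_in) with z = +1.
= (61.6/1) · log₁₀(6.57/124) = 61.60 · log₁₀(0.05298)
= 61.60 · (-1.2759) = -78.59 mV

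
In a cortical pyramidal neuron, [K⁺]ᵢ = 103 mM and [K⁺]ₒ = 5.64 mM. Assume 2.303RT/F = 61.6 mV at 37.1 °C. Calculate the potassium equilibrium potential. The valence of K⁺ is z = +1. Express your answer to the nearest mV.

E = (61.6/z) · log₁₀([K⁺]_out/[K⁺]_in) with z = +1.
= (61.6/1) · log₁₀(5.64/103) = 61.60 · log₁₀(0.05476)
= 61.60 · (-1.2616) = -77.71 mV

-78 mV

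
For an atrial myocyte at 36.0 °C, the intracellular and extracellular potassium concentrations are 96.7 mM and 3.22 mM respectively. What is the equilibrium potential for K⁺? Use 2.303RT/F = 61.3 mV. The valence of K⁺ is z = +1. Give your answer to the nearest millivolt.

E = (61.3/z) · log₁₀([K⁺]_out/[K⁺]_in) with z = +1.
= (61.3/1) · log₁₀(3.22/96.7) = 61.30 · log₁₀(0.0333)
= 61.30 · (-1.4776) = -90.58 mV

-91 mV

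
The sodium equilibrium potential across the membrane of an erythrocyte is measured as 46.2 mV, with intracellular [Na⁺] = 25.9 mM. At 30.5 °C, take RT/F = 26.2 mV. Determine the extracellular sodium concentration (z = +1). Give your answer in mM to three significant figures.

151 mM

Nernst: E = (26.2/1) · ln([out]/[in]), so ln([out]/[in]) = 46.2 × 1 / 26.2 = 1.7634.
[out]/[in] = e^(1.7634) = 5.832.
[out] = 5.832 × 25.9 = 151 mM.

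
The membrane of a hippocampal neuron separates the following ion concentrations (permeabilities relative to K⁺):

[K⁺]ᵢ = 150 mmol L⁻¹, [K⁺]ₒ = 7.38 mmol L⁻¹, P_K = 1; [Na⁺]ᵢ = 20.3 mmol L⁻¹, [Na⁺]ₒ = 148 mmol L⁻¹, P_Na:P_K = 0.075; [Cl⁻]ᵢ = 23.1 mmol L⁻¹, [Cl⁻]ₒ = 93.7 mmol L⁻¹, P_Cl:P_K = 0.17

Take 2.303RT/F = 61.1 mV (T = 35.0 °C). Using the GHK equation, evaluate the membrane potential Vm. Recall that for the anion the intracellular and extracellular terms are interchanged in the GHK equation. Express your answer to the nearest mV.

-53 mV

Vm = 61.1 · log₁₀[(Σ P·[cation]ₒ + Σ P·[anion]ᵢ) / (Σ P·[cation]ᵢ + Σ P·[anion]ₒ)]
Numerator = 1×7.38 + 0.075×148 + 0.17×23.1 = 22.41
Denominator = 1×150 + 0.075×20.3 + 0.17×93.7 = 167.5
Vm = 61.1 · log₁₀(0.13381) = 61.1 × (-0.8735) = -53.37 mV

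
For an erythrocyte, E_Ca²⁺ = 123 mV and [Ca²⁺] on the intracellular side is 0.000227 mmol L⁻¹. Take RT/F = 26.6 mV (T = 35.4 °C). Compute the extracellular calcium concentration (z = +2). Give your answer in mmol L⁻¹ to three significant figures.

Nernst: E = (26.6/2) · ln([out]/[in]), so ln([out]/[in]) = 123.0 × 2 / 26.6 = 9.2481.
[out]/[in] = e^(9.2481) = 1.039e+04.
[out] = 1.039e+04 × 0.000227 = 2.357 mmol L⁻¹.

2.36 mmol L⁻¹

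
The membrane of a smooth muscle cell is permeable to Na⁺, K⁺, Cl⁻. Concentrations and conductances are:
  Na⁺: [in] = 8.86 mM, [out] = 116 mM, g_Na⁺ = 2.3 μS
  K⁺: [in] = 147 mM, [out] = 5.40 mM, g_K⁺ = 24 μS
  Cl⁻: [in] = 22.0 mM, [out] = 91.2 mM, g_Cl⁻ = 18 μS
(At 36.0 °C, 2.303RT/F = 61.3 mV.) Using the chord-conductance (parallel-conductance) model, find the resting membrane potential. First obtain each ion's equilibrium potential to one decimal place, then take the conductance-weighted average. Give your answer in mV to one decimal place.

-59.5 mV

E_Na⁺ = (61.3/1)·log₁₀(116/8.86) = 68.5 mV
E_K⁺ = (61.3/1)·log₁₀(5.40/147) = -88.0 mV
E_Cl⁻ = (61.3/-1)·log₁₀(91.2/22.0) = -37.9 mV
Vm = (Σ gᵢEᵢ)/(Σ gᵢ) = (2.3·68.5 + 24·-88.0 + 18·-37.9) / (2.3 + 24 + 18)
= -2636.65 / 44.3 = -59.52 mV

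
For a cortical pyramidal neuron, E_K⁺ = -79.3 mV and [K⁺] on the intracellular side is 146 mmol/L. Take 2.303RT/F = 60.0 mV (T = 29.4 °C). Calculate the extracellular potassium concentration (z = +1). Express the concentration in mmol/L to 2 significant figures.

7.0 mmol/L

Nernst: E = (60.0/1) · log₁₀([out]/[in]), so log₁₀([out]/[in]) = -79.3 × 1 / 60.0 = -1.3217.
[out]/[in] = 10^(-1.3217) = 0.04768.
[out] = 0.04768 × 146 = 6.961 mmol/L.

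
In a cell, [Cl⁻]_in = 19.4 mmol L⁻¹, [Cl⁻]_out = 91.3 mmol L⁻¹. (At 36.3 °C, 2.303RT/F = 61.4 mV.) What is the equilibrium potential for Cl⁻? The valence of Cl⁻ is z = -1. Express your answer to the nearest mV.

E = (61.4/z) · log₁₀([Cl⁻]_out/[Cl⁻]_in) with z = -1.
For an anion, dividing by z = -1 reverses the sign.
= (61.4/-1) · log₁₀(91.3/19.4) = -61.40 · log₁₀(4.706)
= -61.40 · (0.6727) = -41.30 mV

-41 mV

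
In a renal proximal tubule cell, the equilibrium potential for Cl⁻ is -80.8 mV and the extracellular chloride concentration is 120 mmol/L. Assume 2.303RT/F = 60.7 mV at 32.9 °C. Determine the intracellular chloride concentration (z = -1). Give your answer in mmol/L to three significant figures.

Nernst: E = (60.7/-1) · log₁₀([out]/[in]), so log₁₀([out]/[in]) = -80.8 × -1 / 60.7 = 1.3311.
[out]/[in] = 10^(1.3311) = 21.44.
[in] = 120 / 21.44 = 5.598 mmol/L.

5.60 mmol/L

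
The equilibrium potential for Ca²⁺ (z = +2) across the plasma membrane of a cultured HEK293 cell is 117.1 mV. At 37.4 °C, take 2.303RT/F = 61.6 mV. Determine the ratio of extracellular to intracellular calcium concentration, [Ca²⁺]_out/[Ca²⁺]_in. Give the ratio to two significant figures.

log₁₀([out]/[in]) = E·z/(61.6) = 117.1 × 2 / 61.6 = 3.8019
[out]/[in] = 10^(3.8019) = 6338

6300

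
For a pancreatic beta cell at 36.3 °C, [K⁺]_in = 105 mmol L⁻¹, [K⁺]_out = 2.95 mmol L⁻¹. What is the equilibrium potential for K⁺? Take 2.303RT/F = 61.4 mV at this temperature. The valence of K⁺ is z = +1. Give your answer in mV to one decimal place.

E = (61.4/z) · log₁₀([K⁺]_out/[K⁺]_in) with z = +1.
= (61.4/1) · log₁₀(2.95/105) = 61.40 · log₁₀(0.0281)
= 61.40 · (-1.5514) = -95.25 mV

-95.3 mV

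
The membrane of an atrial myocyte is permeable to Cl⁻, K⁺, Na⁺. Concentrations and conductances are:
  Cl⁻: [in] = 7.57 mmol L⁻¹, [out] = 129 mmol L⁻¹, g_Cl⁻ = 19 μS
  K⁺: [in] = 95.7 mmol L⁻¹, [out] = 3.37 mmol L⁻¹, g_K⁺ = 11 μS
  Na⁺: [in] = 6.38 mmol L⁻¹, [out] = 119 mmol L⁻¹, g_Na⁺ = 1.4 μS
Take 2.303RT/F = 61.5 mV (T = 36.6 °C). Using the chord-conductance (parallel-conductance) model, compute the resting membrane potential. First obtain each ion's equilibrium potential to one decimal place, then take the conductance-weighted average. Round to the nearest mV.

E_Cl⁻ = (61.5/-1)·log₁₀(129/7.57) = -75.7 mV
E_K⁺ = (61.5/1)·log₁₀(3.37/95.7) = -89.4 mV
E_Na⁺ = (61.5/1)·log₁₀(119/6.38) = 78.1 mV
Vm = (Σ gᵢEᵢ)/(Σ gᵢ) = (19·-75.7 + 11·-89.4 + 1.4·78.1) / (19 + 11 + 1.4)
= -2312.36 / 31.4 = -73.64 mV

-74 mV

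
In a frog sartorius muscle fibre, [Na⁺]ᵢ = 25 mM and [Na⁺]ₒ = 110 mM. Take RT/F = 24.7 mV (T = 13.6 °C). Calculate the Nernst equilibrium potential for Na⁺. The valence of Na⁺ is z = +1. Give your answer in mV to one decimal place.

E = (24.7/z) · ln([Na⁺]_out/[Na⁺]_in) with z = +1.
= (24.7/1) · ln(110/25) = 24.70 · ln(4.4)
= 24.70 · (1.4816) = 36.60 mV

36.6 mV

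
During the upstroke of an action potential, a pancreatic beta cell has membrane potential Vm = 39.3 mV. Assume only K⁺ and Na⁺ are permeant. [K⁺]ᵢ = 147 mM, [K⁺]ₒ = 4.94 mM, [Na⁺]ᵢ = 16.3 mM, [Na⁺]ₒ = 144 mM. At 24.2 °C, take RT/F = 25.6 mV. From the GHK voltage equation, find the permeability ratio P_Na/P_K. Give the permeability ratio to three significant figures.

Let α = P_Na/P_K. GHK: Vm = 25.6·ln[(Kₒ + α·Naₒ)/(Kᵢ + α·Naᵢ)].
e^(Vm/25.6) = e^(39.3/25.6) = 4.6421
So 4.6421·(Kᵢ + α·Naᵢ) = Kₒ + α·Naₒ → α = (4.6421·147.0 − 4.94) / (144.0 − 4.6421·16.3)
α = (682.4 − 4.94) / (144.0 − 75.67) = 677.4/68.33 = 9.914

9.91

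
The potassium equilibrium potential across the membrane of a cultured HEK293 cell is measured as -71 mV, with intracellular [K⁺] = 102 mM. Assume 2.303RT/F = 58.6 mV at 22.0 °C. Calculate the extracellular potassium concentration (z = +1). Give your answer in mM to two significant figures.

6.3 mM

Nernst: E = (58.6/1) · log₁₀([out]/[in]), so log₁₀([out]/[in]) = -71.0 × 1 / 58.6 = -1.2116.
[out]/[in] = 10^(-1.2116) = 0.06143.
[out] = 0.06143 × 102 = 6.266 mM.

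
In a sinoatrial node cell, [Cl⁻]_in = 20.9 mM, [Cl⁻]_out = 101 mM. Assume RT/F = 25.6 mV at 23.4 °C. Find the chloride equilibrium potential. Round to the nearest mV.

-40 mV

E = (25.6/z) · ln([Cl⁻]_out/[Cl⁻]_in) with z = -1.
For an anion, dividing by z = -1 reverses the sign.
= (25.6/-1) · ln(101/20.9) = -25.60 · ln(4.833)
= -25.60 · (1.5754) = -40.33 mV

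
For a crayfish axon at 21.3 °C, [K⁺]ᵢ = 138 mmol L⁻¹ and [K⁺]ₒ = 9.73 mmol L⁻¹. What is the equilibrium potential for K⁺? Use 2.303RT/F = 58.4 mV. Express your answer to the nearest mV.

E = (58.4/z) · log₁₀([K⁺]_out/[K⁺]_in) with z = +1.
= (58.4/1) · log₁₀(9.73/138) = 58.40 · log₁₀(0.07051)
= 58.40 · (-1.1518) = -67.26 mV

-67 mV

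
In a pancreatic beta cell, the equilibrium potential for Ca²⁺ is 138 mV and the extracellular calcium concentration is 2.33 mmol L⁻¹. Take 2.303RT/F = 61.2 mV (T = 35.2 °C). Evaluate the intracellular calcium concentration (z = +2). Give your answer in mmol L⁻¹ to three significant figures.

0.0000720 mmol L⁻¹

Nernst: E = (61.2/2) · log₁₀([out]/[in]), so log₁₀([out]/[in]) = 138.0 × 2 / 61.2 = 4.5098.
[out]/[in] = 10^(4.5098) = 3.234e+04.
[in] = 2.33 / 3.234e+04 = 7.204e-05 mmol L⁻¹.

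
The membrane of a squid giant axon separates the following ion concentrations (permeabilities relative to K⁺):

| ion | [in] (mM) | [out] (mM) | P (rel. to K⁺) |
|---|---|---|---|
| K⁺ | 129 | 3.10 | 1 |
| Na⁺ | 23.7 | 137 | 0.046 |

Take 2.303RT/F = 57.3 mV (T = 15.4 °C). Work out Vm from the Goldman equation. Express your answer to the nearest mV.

-65 mV

Vm = 57.3 · log₁₀[(Σ P·[cation]ₒ + Σ P·[anion]ᵢ) / (Σ P·[cation]ᵢ + Σ P·[anion]ₒ)]
Numerator = 1×3.10 + 0.046×137 = 9.402
Denominator = 1×129 + 0.046×23.7 = 130.1
Vm = 57.3 · log₁₀(0.072273) = 57.3 × (-1.1410) = -65.38 mV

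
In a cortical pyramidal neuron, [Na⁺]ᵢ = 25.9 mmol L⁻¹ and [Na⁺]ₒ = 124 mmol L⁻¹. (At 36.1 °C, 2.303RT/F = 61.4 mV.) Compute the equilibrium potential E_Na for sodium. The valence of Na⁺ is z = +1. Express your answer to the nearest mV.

42 mV

E = (61.4/z) · log₁₀([Na⁺]_out/[Na⁺]_in) with z = +1.
= (61.4/1) · log₁₀(124/25.9) = 61.40 · log₁₀(4.788)
= 61.40 · (0.6801) = 41.76 mV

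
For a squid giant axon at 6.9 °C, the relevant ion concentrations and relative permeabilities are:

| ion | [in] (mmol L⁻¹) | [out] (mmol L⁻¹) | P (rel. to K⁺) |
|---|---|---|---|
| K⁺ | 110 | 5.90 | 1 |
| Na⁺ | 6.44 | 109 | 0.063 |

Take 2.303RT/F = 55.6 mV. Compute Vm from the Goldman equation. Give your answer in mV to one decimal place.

-52.1 mV

Vm = 55.6 · log₁₀[(Σ P·[cation]ₒ + Σ P·[anion]ᵢ) / (Σ P·[cation]ᵢ + Σ P·[anion]ₒ)]
Numerator = 1×5.90 + 0.063×109 = 12.77
Denominator = 1×110 + 0.063×6.44 = 110.4
Vm = 55.6 · log₁₀(0.11564) = 55.6 × (-0.9369) = -52.09 mV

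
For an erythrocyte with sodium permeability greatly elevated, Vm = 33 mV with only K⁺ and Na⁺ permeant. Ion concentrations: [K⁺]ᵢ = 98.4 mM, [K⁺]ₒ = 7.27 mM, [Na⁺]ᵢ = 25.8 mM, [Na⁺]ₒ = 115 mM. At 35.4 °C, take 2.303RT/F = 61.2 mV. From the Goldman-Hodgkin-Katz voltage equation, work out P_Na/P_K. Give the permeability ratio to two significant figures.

Let α = P_Na/P_K. GHK: Vm = 61.2·log₁₀[(Kₒ + α·Naₒ)/(Kᵢ + α·Naᵢ)].
10^(Vm/61.2) = 10^(33.0/61.2) = 3.4611
So 3.4611·(Kᵢ + α·Naᵢ) = Kₒ + α·Naₒ → α = (3.4611·98.4 − 7.27) / (115.0 − 3.4611·25.8)
α = (340.6 − 7.27) / (115.0 − 89.3) = 333.3/25.7 = 12.97

13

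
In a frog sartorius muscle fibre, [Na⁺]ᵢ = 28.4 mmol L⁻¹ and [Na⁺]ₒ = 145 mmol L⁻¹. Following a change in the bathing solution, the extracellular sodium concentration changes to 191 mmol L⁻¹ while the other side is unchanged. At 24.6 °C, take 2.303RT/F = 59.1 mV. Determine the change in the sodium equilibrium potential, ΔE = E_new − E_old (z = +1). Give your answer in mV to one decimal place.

7.1 mV

E_old = (59.1/1)·log₁₀(145/28.4) = 41.85 mV
E_new = (59.1/1)·log₁₀(191/28.4) = 48.92 mV
ΔE = 48.92 − (41.85) = 7.07 mV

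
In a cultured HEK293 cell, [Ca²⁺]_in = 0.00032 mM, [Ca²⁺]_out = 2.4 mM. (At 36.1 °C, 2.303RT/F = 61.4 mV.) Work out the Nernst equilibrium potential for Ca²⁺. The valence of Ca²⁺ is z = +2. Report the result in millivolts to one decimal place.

119.0 mV

E = (61.4/z) · log₁₀([Ca²⁺]_out/[Ca²⁺]_in) with z = +2.
= (61.4/2) · log₁₀(2.4/0.00032) = 30.70 · log₁₀(7500)
= 30.70 · (3.8751) = 118.96 mV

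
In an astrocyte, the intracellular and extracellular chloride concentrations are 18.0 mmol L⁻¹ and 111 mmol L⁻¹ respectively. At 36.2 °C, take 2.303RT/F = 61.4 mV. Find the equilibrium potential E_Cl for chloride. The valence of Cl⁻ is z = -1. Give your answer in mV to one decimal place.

-48.5 mV

E = (61.4/z) · log₁₀([Cl⁻]_out/[Cl⁻]_in) with z = -1.
For an anion, dividing by z = -1 reverses the sign.
= (61.4/-1) · log₁₀(111/18.0) = -61.40 · log₁₀(6.167)
= -61.40 · (0.7901) = -48.51 mV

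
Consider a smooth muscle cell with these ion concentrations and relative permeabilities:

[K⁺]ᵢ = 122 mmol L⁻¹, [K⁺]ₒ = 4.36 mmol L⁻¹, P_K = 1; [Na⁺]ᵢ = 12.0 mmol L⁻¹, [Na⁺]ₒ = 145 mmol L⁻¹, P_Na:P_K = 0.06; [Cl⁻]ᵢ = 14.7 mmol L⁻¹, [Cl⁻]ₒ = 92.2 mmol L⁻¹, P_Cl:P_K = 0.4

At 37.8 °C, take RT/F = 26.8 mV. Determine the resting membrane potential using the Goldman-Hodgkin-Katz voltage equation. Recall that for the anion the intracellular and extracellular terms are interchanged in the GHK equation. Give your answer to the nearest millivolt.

-57 mV

Vm = 26.8 · ln[(Σ P·[cation]ₒ + Σ P·[anion]ᵢ) / (Σ P·[cation]ᵢ + Σ P·[anion]ₒ)]
Numerator = 1×4.36 + 0.06×145 + 0.4×14.7 = 18.94
Denominator = 1×122 + 0.06×12.0 + 0.4×92.2 = 159.6
Vm = 26.8 · ln(0.11867) = 26.8 × (-2.1314) = -57.12 mV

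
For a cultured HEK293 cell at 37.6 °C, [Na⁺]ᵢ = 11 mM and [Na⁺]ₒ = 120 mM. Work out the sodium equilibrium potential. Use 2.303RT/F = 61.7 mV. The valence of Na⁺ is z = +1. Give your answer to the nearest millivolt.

64 mV

E = (61.7/z) · log₁₀([Na⁺]_out/[Na⁺]_in) with z = +1.
= (61.7/1) · log₁₀(120/11) = 61.70 · log₁₀(10.91)
= 61.70 · (1.0378) = 64.03 mV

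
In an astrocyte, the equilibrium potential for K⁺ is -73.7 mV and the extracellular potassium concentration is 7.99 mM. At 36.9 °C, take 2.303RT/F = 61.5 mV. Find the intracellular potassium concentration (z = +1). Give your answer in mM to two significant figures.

Nernst: E = (61.5/1) · log₁₀([out]/[in]), so log₁₀([out]/[in]) = -73.7 × 1 / 61.5 = -1.1984.
[out]/[in] = 10^(-1.1984) = 0.06333.
[in] = 7.99 / 0.06333 = 126.2 mM.

130 mM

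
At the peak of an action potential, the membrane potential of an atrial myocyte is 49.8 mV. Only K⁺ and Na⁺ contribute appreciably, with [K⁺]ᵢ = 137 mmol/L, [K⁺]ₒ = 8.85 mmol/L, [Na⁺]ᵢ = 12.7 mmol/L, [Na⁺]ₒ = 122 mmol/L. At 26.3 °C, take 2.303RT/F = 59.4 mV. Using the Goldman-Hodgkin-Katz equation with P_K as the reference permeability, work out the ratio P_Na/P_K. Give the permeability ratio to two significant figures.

Let α = P_Na/P_K. GHK: Vm = 59.4·log₁₀[(Kₒ + α·Naₒ)/(Kᵢ + α·Naᵢ)].
10^(Vm/59.4) = 10^(49.8/59.4) = 6.8926
So 6.8926·(Kᵢ + α·Naᵢ) = Kₒ + α·Naₒ → α = (6.8926·137.0 − 8.85) / (122.0 − 6.8926·12.7)
α = (944.3 − 8.85) / (122.0 − 87.54) = 935.4/34.46 = 27.14

27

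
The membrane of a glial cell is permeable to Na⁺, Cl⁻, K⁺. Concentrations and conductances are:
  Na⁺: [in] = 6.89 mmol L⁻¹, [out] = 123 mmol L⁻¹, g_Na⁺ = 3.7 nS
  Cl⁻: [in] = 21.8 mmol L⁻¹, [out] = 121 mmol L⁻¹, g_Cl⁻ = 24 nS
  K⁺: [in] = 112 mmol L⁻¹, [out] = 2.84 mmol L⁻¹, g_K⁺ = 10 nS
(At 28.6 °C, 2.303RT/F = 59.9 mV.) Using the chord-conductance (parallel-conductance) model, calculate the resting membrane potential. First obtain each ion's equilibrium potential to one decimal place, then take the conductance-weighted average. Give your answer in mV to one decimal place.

E_Na⁺ = (59.9/1)·log₁₀(123/6.89) = 75.0 mV
E_Cl⁻ = (59.9/-1)·log₁₀(121/21.8) = -44.6 mV
E_K⁺ = (59.9/1)·log₁₀(2.84/112) = -95.6 mV
Vm = (Σ gᵢEᵢ)/(Σ gᵢ) = (3.7·75.0 + 24·-44.6 + 10·-95.6) / (3.7 + 24 + 10)
= -1748.90 / 37.7 = -46.39 mV

-46.4 mV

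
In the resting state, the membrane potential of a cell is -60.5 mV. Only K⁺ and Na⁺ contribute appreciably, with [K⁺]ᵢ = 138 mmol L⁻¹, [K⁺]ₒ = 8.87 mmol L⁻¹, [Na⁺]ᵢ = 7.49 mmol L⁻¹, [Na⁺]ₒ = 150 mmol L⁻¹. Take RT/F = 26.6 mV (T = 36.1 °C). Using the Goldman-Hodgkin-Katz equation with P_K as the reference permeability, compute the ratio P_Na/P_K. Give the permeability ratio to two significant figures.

Let α = P_Na/P_K. GHK: Vm = 26.6·ln[(Kₒ + α·Naₒ)/(Kᵢ + α·Naᵢ)].
e^(Vm/26.6) = e^(-60.5/26.6) = 0.10285
So 0.10285·(Kᵢ + α·Naᵢ) = Kₒ + α·Naₒ → α = (0.10285·138.0 − 8.87) / (150.0 − 0.10285·7.49)
α = (14.19 − 8.87) / (150.0 − 0.7704) = 5.324/149.2 = 0.03568

0.036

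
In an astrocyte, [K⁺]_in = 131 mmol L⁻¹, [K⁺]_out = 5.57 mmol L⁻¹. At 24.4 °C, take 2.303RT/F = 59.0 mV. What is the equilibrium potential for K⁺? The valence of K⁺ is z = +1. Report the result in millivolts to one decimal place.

E = (59.0/z) · log₁₀([K⁺]_out/[K⁺]_in) with z = +1.
= (59.0/1) · log₁₀(5.57/131) = 59.00 · log₁₀(0.04252)
= 59.00 · (-1.3714) = -80.91 mV

-80.9 mV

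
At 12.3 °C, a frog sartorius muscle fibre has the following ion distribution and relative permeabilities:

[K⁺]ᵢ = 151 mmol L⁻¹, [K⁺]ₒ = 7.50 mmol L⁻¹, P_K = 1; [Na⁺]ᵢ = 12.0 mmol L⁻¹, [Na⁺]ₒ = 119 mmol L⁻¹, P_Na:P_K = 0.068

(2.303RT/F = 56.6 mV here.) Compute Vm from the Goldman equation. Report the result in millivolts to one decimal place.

Vm = 56.6 · log₁₀[(Σ P·[cation]ₒ + Σ P·[anion]ᵢ) / (Σ P·[cation]ᵢ + Σ P·[anion]ₒ)]
Numerator = 1×7.50 + 0.068×119 = 15.59
Denominator = 1×151 + 0.068×12.0 = 151.8
Vm = 56.6 · log₁₀(0.1027) = 56.6 × (-0.9884) = -55.94 mV

-55.9 mV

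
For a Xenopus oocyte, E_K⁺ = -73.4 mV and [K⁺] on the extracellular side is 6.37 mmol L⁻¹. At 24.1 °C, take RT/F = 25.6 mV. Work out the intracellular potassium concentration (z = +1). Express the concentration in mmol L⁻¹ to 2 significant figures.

110 mmol L⁻¹

Nernst: E = (25.6/1) · ln([out]/[in]), so ln([out]/[in]) = -73.4 × 1 / 25.6 = -2.8672.
[out]/[in] = e^(-2.8672) = 0.05686.
[in] = 6.37 / 0.05686 = 112 mmol L⁻¹.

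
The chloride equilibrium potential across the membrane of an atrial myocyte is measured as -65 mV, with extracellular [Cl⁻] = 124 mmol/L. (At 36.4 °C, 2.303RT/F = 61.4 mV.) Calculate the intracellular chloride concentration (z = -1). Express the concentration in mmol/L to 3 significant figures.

10.8 mmol/L

Nernst: E = (61.4/-1) · log₁₀([out]/[in]), so log₁₀([out]/[in]) = -65.0 × -1 / 61.4 = 1.0586.
[out]/[in] = 10^(1.0586) = 11.45.
[in] = 124 / 11.45 = 10.83 mmol/L.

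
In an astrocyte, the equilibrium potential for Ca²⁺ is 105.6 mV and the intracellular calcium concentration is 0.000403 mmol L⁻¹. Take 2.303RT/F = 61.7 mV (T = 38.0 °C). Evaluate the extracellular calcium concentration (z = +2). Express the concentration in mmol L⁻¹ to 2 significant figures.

1.1 mmol L⁻¹

Nernst: E = (61.7/2) · log₁₀([out]/[in]), so log₁₀([out]/[in]) = 105.6 × 2 / 61.7 = 3.4230.
[out]/[in] = 10^(3.4230) = 2649.
[out] = 2649 × 0.000403 = 1.067 mmol L⁻¹.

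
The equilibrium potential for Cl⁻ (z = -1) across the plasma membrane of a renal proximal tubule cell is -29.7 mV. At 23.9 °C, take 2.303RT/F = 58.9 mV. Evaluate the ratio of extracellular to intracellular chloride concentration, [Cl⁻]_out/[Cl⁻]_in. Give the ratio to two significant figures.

log₁₀([out]/[in]) = E·z/(58.9) = -29.7 × -1 / 58.9 = 0.5042
[out]/[in] = 10^(0.5042) = 3.193

3.2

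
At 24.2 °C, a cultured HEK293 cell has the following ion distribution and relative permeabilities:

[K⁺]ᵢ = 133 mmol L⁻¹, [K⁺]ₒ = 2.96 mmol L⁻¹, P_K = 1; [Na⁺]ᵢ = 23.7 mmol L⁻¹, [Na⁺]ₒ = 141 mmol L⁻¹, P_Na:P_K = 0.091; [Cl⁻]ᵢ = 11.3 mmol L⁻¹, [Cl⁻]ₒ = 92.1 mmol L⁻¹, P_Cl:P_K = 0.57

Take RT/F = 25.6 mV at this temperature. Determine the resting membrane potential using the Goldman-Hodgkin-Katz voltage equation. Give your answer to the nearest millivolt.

-55 mV

Vm = 25.6 · ln[(Σ P·[cation]ₒ + Σ P·[anion]ᵢ) / (Σ P·[cation]ᵢ + Σ P·[anion]ₒ)]
Numerator = 1×2.96 + 0.091×141 + 0.57×11.3 = 22.23
Denominator = 1×133 + 0.091×23.7 + 0.57×92.1 = 187.7
Vm = 25.6 · ln(0.11847) = 25.6 × (-2.1331) = -54.61 mV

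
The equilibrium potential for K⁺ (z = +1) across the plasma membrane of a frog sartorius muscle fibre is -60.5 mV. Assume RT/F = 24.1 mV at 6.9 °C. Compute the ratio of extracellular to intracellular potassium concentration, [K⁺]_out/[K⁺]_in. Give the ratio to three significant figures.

0.0812

ln([out]/[in]) = E·z/(24.1) = -60.5 × 1 / 24.1 = -2.5104
[out]/[in] = e^(-2.5104) = 0.08124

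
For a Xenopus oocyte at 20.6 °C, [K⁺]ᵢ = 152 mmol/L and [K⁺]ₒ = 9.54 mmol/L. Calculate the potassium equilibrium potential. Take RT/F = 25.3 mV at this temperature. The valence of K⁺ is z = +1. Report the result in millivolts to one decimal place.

E = (25.3/z) · ln([K⁺]_out/[K⁺]_in) with z = +1.
= (25.3/1) · ln(9.54/152) = 25.30 · ln(0.06276)
= 25.30 · (-2.7684) = -70.04 mV

-70.0 mV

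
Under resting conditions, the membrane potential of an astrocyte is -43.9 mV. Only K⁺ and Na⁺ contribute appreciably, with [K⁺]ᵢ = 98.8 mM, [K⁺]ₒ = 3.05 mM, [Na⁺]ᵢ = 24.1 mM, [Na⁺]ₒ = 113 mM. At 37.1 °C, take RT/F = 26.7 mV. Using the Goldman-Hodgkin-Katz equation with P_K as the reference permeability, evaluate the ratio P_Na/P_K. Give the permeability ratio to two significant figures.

0.15

Let α = P_Na/P_K. GHK: Vm = 26.7·ln[(Kₒ + α·Naₒ)/(Kᵢ + α·Naᵢ)].
e^(Vm/26.7) = e^(-43.9/26.7) = 0.19317
So 0.19317·(Kᵢ + α·Naᵢ) = Kₒ + α·Naₒ → α = (0.19317·98.8 − 3.05) / (113.0 − 0.19317·24.1)
α = (19.09 − 3.05) / (113.0 − 4.655) = 16.04/108.3 = 0.148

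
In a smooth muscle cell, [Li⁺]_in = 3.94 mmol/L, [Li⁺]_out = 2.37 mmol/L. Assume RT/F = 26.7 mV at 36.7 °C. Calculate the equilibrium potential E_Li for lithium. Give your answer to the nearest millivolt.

-14 mV

E = (26.7/z) · ln([Li⁺]_out/[Li⁺]_in) with z = +1.
= (26.7/1) · ln(2.37/3.94) = 26.70 · ln(0.6015)
= 26.70 · (-0.5083) = -13.57 mV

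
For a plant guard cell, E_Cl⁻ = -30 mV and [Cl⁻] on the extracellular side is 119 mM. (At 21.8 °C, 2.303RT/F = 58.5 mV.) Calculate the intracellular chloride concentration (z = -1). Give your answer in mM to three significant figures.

36.5 mM

Nernst: E = (58.5/-1) · log₁₀([out]/[in]), so log₁₀([out]/[in]) = -30.0 × -1 / 58.5 = 0.5128.
[out]/[in] = 10^(0.5128) = 3.257.
[in] = 119 / 3.257 = 36.54 mM.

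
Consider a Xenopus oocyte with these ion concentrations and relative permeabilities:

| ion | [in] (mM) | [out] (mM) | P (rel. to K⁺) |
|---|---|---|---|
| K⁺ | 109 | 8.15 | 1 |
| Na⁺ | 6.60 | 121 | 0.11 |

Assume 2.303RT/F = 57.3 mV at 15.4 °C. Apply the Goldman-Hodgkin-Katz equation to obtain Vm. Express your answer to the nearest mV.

Vm = 57.3 · log₁₀[(Σ P·[cation]ₒ + Σ P·[anion]ᵢ) / (Σ P·[cation]ᵢ + Σ P·[anion]ₒ)]
Numerator = 1×8.15 + 0.11×121 = 21.46
Denominator = 1×109 + 0.11×6.60 = 109.7
Vm = 57.3 · log₁₀(0.19558) = 57.3 × (-0.7087) = -40.61 mV

-41 mV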